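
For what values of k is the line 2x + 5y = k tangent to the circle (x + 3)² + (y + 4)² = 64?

The line touches the circle iff its distance from (−3, −4) is 8:
|2·(−3) + 5·(−4) − k| / √29 = 8
|k − (−26)| = 8√29.

k = −26 ± 8√29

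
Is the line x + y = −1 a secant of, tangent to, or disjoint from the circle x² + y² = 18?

secant

Substituting the line into the circle gives 2x² + 2x − 17 = 0.
Δ = 4 − (−136) = 140.
Two real roots: the line is a secant.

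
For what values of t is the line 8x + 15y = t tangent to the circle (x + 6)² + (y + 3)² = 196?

The line touches the circle iff its distance from (−6, −3) is 14:
|8·(−6) + 15·(−3) − t| / √289 = 14
|t − (−93)| = 14·17, so t = 145 or t = −331.

t = −331 or t = 145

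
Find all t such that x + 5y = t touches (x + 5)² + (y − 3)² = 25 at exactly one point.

t = 10 ± 5√26

The line touches the circle iff its distance from (−5, 3) is 5:
|1·(−5) + 5·3 − t| / √26 = 5
|t − (10)| = 5√26.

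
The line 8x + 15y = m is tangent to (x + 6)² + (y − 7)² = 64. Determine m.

For a tangent, require d(centre, line) = r = 8.
|8·(−6) + 15·7 − m| / √289 = 8
|m − (57)| = 8·17, so m = 193 or m = −79.

m = −79 or m = 193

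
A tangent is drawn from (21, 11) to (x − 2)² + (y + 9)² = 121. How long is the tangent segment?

8√10

Centre (2, −9), r² = 121. |PO|² = (19)² + (20)² = 761.
Power of the point: PT² = |PO|² − r² = 640, so PT = 8√10.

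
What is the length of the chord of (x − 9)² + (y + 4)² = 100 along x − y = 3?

10√2

The distance from (9, −4) to the line is 10/√2, and r² = 100.
Half the chord is √(r² − d²) = √(50), so the full chord is 10√2.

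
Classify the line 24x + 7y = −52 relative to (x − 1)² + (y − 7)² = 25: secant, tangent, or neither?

Substituting the line into the circle gives 625x² + 4750x + 9025 = 0.
Discriminant = (4750)² − 4·625·(9025) = 0.
A repeated root: the line is tangent.

tangent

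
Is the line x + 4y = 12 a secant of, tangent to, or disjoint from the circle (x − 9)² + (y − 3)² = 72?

secant

Substituting the line into the circle gives 17x² − 288x + 144 = 0.
Discriminant = (−288)² − 4·17·(144) = 73152 > 0.
Two real roots: the line is a secant.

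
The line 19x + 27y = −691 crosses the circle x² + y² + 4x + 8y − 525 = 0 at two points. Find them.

(−25, −8) and (2, −27)

Express y = (−691 − 19x)/27 and substitute into the circle:
1090x² + 25070x − 54500 = 0  ⟹  x² + 23x − 50 = 0
x = 2 or x = −25, giving (2, −27) and (−25, −8).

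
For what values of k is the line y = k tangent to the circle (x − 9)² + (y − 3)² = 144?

k = −9 or k = 15

Tangency holds when the distance from the centre (9, 3) to the line equals the radius 12:
|0·9 + 1·3 − k| / √1 = 12
|k − (3)| = 12, so k = 15 or k = −9.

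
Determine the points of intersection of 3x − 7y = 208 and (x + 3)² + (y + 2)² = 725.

(4, −28) and (11, −25)

Express y = (−208 + 3x)/7 and substitute into the circle:
58x² − 870x + 2552 = 0  ⟹  x² − 15x + 44 = 0
x = 11 or x = 4, giving (11, −25) and (4, −28).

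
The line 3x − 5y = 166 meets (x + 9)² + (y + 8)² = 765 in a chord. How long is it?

Express y = (−166 + 3x)/5 and substitute into the circle:
34x² − 306x − 1224 = 0  ⟹  x² − 9x − 36 = 0
x = 12 or x = −3, giving (12, −26) and (−3, −35).
|(12, −26) − (−3, −35)| = √((15)² + (9)²) = 3√34.

3√34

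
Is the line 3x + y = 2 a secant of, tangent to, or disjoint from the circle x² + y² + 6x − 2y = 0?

tangent

Substituting the line into the circle gives 10x² = 0.
Discriminant = (0)² − 4·10·(0) = 0.
A repeated root: the line is tangent.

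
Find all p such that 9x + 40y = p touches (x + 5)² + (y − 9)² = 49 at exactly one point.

Tangency holds when the distance from the centre (−5, 9) to the line equals the radius 7:
|9·(−5) + 40·9 − p| / √1681 = 7
|p − (315)| = 7·41, so p = 602 or p = 28.

p = 28 or p = 602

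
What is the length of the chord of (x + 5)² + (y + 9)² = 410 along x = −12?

38

The line gives x = −12. Substituting into the circle:
y² + 18y − 280 = 0
y = 10 or y = −28, giving (−12, 10) and (−12, −28).
|(−12, 10) − (−12, −28)| = √((0)² + (38)²) = 38.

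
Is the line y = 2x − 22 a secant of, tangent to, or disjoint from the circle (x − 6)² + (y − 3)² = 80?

Centre (6, 3), r² = 80. Distance² from centre to line = (−13)²/5 = 169/5.
Since d² < r², the line cuts the circle twice.

secant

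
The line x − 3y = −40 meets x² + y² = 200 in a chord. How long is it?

The distance from (0, 0) to the line is 40/√10, and r² = 200.
Half the chord is √(r² − d²) = √(40), so the full chord is 4√10.

4√10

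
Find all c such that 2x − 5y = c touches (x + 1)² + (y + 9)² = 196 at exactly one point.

Tangency holds when the distance from the centre (−1, −9) to the line equals the radius 14:
|2·(−1) − 5·(−9) − c| / √29 = 14
|c − (43)| = 14√29.

c = 43 ± 14√29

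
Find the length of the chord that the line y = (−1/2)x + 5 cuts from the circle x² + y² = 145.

10√5

Express y = (10 − x)/2 and substitute into the circle:
5x² − 20x − 480 = 0  ⟹  x² − 4x − 96 = 0
x = 12 or x = −8, giving (12, −1) and (−8, 9).
|(12, −1) − (−8, 9)| = √((20)² + (−10)²) = 10√5.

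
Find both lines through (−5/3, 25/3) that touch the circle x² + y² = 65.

Write the tangent as mx − y + (25/3 − m·(−5/3)) = 0 and set its distance from the centre to √65:
(5/3m − (−25/3))² = 65(m² + 1)
56m² − 25m − 4 = 0, so m = 4/7 or m = −1/8.
Through (−5/3, 25/3) these give 4x − 7y = −65 and x + 8y = 65.

4x − 7y = −65 and x + 8y = 65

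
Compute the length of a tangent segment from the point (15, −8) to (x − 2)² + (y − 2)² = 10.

With centre O = (2, 2), |OP|² = 269 and r² = 10.
Power of the point: PT² = |PO|² − r² = 259, so PT = √259.

√259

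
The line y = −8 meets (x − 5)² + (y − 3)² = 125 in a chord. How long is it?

4

Express y = −8 and substitute into the circle:
x² − 10x + 21 = 0
x = 7 or x = 3, giving (7, −8) and (3, −8).
Chord length = distance between (7, −8) and (3, −8) = √16 = 4.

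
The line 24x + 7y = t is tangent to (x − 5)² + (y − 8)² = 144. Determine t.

t = −124 or t = 476

The line touches the circle iff its distance from (5, 8) is 12:
|24·5 + 7·8 − t| / √625 = 12
|t − (176)| = 12·25, so t = 476 or t = −124.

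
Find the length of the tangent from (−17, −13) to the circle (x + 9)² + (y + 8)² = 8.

9

With centre O = (−9, −8), |OP|² = 89 and r² = 8.
The tangent meets the radius at right angles, so tangent² = |PO|² − r² = 89 − 8 = 81.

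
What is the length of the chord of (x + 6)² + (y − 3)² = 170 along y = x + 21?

Substitute y = x + 21:
2x² + 48x + 190 = 0  ⟹  x² + 24x + 95 = 0
x = −5 or x = −19, giving (−5, 16) and (−19, 2).
Chord length = distance between (−5, 16) and (−19, 2) = √392 = 14√2.

14√2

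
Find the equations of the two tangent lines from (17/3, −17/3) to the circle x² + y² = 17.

x + 4y = −17 and 4x + y = 17

A line y − (−17/3) = m(x − (17/3)) is tangent when its distance from (0, 0) is √17:
[m·(−17/3) − (17/3)]² = 17(m² + 1)
4m² + 17m + 4 = 0, so m = −1/4 or m = −4.
Through (17/3, −17/3) these give x + 4y = −17 and 4x + y = 17.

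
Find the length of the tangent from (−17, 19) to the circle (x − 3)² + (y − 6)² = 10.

√559

The centre is (3, 6) and r = √10. The square of the distance from P to the centre is 400 + 169 = 569.
By the tangent–radius right angle, tangent length = √(|PO|² − r²) = √559.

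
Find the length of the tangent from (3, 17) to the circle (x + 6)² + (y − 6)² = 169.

√33

The centre is (−6, 6) and r = 13. The square of the distance from P to the centre is 81 + 121 = 202.
By the tangent–radius right angle, tangent length = √(|PO|² − r²) = √33.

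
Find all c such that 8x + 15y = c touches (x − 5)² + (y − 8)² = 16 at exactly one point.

Tangency holds when the distance from the centre (5, 8) to the line equals the radius 4:
|8·5 + 15·8 − c| / √289 = 4
|c − (160)| = 4·17, so c = 228 or c = 92.

c = 92 or c = 228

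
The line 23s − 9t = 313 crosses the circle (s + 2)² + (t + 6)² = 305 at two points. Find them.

(5, −22) and (14, 1)

Express t = (−313 + 23s)/9 and substitute into the circle:
610s² − 11590s + 42700 = 0  ⟹  s² − 19s + 70 = 0
s = 14 or s = 5, giving (14, 1) and (5, −22).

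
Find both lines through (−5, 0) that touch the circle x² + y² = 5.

x − 2y = −5 and x + 2y = −5

Write the tangent as mx − y + (0 − m·(−5)) = 0 and set its distance from the centre to √5:
(5m − (0))² = 5(m² + 1)
4m² − 1 = 0, so m = 1/2 or m = −1/2.
Through (−5, 0) these give x − 2y = −5 and x + 2y = −5.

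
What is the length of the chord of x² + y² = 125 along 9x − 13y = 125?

Centre (0, 0), r² = 125. Perpendicular distance d from centre to line = |−125| / √250 = 125/√250.
Chord = 2√(r² − d²) = 2·√(125/2) = 5√10.

5√10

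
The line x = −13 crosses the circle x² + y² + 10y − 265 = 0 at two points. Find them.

(−13, −16) and (−13, 6)

The line gives x = −13. Substituting into the circle:
y² + 10y − 96 = 0
y = 6 or y = −16, giving (−13, 6) and (−13, −16).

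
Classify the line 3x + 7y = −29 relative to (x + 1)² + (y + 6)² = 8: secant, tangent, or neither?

secant

Centre (−1, −6), r² = 8. Distance² from centre to line = (−16)²/58 = 128/29.
Since d² < r², the line cuts the circle twice.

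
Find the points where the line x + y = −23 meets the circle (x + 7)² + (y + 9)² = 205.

(−20, −3) and (−1, −22)

Express y = −x − 23 and substitute into the circle:
2x² + 42x + 40 = 0  ⟹  x² + 21x + 20 = 0
x = −1 or x = −20, giving (−1, −22) and (−20, −3).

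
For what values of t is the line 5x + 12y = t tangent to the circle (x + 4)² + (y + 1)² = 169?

Tangency holds when the distance from the centre (−4, −1) to the line equals the radius 13:
|5·(−4) + 12·(−1) − t| / √169 = 13
|t − (−32)| = 13·13, so t = 137 or t = −201.

t = −201 or t = 137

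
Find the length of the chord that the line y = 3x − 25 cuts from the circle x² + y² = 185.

7√10

Substitute y = 3x − 25:
10x² − 150x + 440 = 0  ⟹  x² − 15x + 44 = 0
x = 11 or x = 4, giving (11, 8) and (4, −13).
Chord length = distance between (11, 8) and (4, −13) = √490 = 7√10.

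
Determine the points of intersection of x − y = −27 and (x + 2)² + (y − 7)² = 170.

Substitute y = x + 27:
2x² + 44x + 234 = 0  ⟹  x² + 22x + 117 = 0
x = −9 or x = −13, giving (−9, 18) and (−13, 14).

(−13, 14) and (−9, 18)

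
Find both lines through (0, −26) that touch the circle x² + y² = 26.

5x + y = −26 and 5x − y = 26

Let a tangent through (0, −26) have slope m. Its distance from (0, 0) must equal √26:
[m·(0) − (26)]² = 26(m² + 1)
m² − 25 = 0, so m = −5 or m = 5.
With m = −5: 5x + y = −26. With m = 5: 5x − y = 26.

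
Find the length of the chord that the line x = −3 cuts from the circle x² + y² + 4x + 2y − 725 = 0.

The line gives x = −3. Substituting into the circle:
y² + 2y − 728 = 0
y = 26 or y = −28, giving (−3, 26) and (−3, −28).
Chord length = distance between (−3, 26) and (−3, −28) = √2916 = 54.

54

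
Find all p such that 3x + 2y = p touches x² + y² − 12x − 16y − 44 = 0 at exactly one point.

p = 34 ± 12√13

Tangency holds when the distance from the centre (6, 8) to the line equals the radius 12:
|3·6 + 2·8 − p| / √13 = 12
|p − (34)| = 12√13.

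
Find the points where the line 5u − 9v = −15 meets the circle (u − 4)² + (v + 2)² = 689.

Express v = (15 + 5u)/9 and substitute into the circle:
106u² − 318u − 53424 = 0  ⟹  u² − 3u − 504 = 0
u = 24 or u = −21, giving (24, 15) and (−21, −10).

(−21, −10) and (24, 15)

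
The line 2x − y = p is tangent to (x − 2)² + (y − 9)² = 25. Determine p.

Tangency holds when the distance from the centre (2, 9) to the line equals the radius 5:
|2·2 − 1·9 − p| / √5 = 5
|p − (−5)| = 5√5.

p = −5 ± 5√5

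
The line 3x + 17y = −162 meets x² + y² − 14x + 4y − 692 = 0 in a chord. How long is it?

3√298

Substitute y = (−162 − 3x)/17:
298x² − 3278x − 184760 = 0  ⟹  x² − 11x − 620 = 0
x = 31 or x = −20, giving (31, −15) and (−20, −6).
|(31, −15) − (−20, −6)| = √((51)² + (−9)²) = 3√298.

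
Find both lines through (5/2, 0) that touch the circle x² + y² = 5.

2x − y = 5 and 2x + y = 5

Write the tangent as mx − y + (0 − m·(5/2)) = 0 and set its distance from the centre to √5:
(−5/2m − (0))² = 5(m² + 1)
m² − 4 = 0, so m = 2 or m = −2.
With m = 2: 2x − y = 5. With m = −2: 2x + y = 5.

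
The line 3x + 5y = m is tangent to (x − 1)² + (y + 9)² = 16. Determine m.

Tangency holds when the distance from the centre (1, −9) to the line equals the radius 4:
|3·1 + 5·(−9) − m| / √34 = 4
|m − (−42)| = 4√34.

m = −42 ± 4√34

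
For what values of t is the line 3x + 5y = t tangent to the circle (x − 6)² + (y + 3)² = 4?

t = 3 ± 2√34

Tangency holds when the distance from the centre (6, −3) to the line equals the radius 2:
|3·6 + 5·(−3) − t| / √34 = 2
|t − (3)| = 2√34.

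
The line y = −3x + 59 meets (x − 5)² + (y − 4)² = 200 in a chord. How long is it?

The distance from (5, 4) to the line is 40/√10, and r² = 200.
Half the chord is √(r² − d²) = √(40), so the full chord is 4√10.

4√10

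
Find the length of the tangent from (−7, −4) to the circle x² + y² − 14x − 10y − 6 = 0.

√197

The centre is (7, 5) and r = 4√5. The square of the distance from P to the centre is 196 + 81 = 277.
By the tangent–radius right angle, tangent length = √(|PO|² − r²) = √197.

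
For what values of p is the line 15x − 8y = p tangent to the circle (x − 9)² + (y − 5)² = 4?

The line touches the circle iff its distance from (9, 5) is 2:
|15·9 − 8·5 − p| / √289 = 2
|p − (95)| = 2·17, so p = 129 or p = 61.

p = 61 or p = 129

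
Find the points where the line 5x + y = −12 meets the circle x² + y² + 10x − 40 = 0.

(−4, 8) and (−1, −7)

Substitute y = −5x − 12:
26x² + 130x + 104 = 0  ⟹  x² + 5x + 4 = 0
x = −1 or x = −4, giving (−1, −7) and (−4, 8).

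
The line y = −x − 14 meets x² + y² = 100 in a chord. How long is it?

2√2

The distance from (0, 0) to the line is 14/√2, and r² = 100.
Chord = 2√(r² − d²) = 2·√(2) = 2√2.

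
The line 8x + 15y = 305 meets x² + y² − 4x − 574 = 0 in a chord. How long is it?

34

The distance from (2, 0) to the line is 289/√289, and r² = 578.
Half the chord is √(r² − d²) = √(289), so the full chord is 34.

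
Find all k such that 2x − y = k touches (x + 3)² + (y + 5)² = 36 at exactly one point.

For a tangent, require d(centre, line) = r = 6.
|2·(−3) − 1·(−5) − k| / √5 = 6
|k − (−1)| = 6√5.

k = −1 ± 6√5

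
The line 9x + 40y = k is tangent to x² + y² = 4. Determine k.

For a tangent, require d(centre, line) = r = 2.
|9·0 + 40·0 − k| / √1681 = 2
|k| = 2·41, so k = 82 or k = −82.

k = −82 or k = 82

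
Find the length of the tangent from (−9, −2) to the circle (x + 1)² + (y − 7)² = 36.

√109

Centre (−1, 7), r² = 36. |PO|² = (−8)² + (−9)² = 145.
By the tangent–radius right angle, tangent length = √(|PO|² − r²) = √109.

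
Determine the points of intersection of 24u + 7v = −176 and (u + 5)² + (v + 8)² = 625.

Express v = (−176 − 24u)/7 and substitute into the circle:
625u² + 6250u − 15000 = 0  ⟹  u² + 10u − 24 = 0
u = 2 or u = −12, giving (2, −32) and (−12, 16).

(−12, 16) and (2, −32)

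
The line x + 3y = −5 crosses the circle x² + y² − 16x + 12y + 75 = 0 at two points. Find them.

Substitute y = (−5 − x)/3:
10x² − 170x + 520 = 0  ⟹  x² − 17x + 52 = 0
x = 13 or x = 4, giving (13, −6) and (4, −3).

(4, −3) and (13, −6)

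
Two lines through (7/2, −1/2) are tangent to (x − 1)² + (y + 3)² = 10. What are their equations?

x + 3y = 2 and 3x + y = 10

A line y − (−1/2) = m(x − (7/2)) is tangent when its distance from (1, −3) is √10:
[m·(−5/2) − (−5/2)]² = 10(m² + 1)
3m² + 10m + 3 = 0, so m = −1/3 or m = −3.
Through (7/2, −1/2) these give x + 3y = 2 and 3x + y = 10.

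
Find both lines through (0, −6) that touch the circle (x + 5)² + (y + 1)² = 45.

x − 2y = 12 and 2x − y = 6

Write the tangent as mx − y + (−6 − m·(0)) = 0 and set its distance from the centre to 3√5:
(−5m − (5))² = 45(m² + 1)
2m² − 5m + 2 = 0, so m = 1/2 or m = 2.
With m = 1/2: x − 2y = 12. With m = 2: 2x − y = 6.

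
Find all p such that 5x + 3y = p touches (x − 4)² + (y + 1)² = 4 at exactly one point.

The line touches the circle iff its distance from (4, −1) is 2:
|5·4 + 3·(−1) − p| / √34 = 2
|p − (17)| = 2√34.

p = 17 ± 2√34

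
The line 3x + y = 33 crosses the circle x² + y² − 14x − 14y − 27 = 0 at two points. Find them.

From the line, y = −3x + 33. Substituting:
10x² − 170x + 600 = 0  ⟹  x² − 17x + 60 = 0
x = 12 or x = 5, giving (12, −3) and (5, 18).

(5, 18) and (12, −3)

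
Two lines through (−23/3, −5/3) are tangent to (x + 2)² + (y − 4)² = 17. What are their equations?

A line y − (−5/3) = m(x − (−23/3)) is tangent when its distance from (−2, 4) is √17:
(17/3m − (17/3))² = 17(m² + 1)
4m² − 17m + 4 = 0, so m = 1/4 or m = 4.
With m = 1/4: x − 4y = −1. With m = 4: 4x − y = −29.

x − 4y = −1 and 4x − y = −29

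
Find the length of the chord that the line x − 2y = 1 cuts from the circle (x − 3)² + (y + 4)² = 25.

Substitute y = (−1 + x)/2:
5x² − 10x − 15 = 0  ⟹  x² − 2x − 3 = 0
x = 3 or x = −1, giving (3, 1) and (−1, −1).
|(3, 1) − (−1, −1)| = √((4)² + (2)²) = 2√5.

2√5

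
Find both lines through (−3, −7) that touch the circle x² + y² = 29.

Let a tangent through (−3, −7) have slope m. Its distance from (0, 0) must equal √29:
[m·(3) − (7)]² = 29(m² + 1)
10m² + 21m − 10 = 0, so m = 2/5 or m = −5/2.
Through (−3, −7) these give 2x − 5y = 29 and 5x + 2y = −29.

2x − 5y = 29 and 5x + 2y = −29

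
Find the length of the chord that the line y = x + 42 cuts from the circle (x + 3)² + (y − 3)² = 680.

8√2

Centre (−3, 3), r² = 680. Perpendicular distance d from centre to line = |36| / √2 = 36/√2.
Chord = 2√(r² − d²) = 2·√(32) = 8√2.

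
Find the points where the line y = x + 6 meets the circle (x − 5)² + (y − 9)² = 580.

(−13, −7) and (21, 27)

Express y = x + 6 and substitute into the circle:
2x² − 16x − 546 = 0  ⟹  x² − 8x − 273 = 0
x = 21 or x = −13, giving (21, 27) and (−13, −7).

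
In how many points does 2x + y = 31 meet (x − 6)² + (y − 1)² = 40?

0

Centre (6, 1), r² = 40. Distance² from centre to line = (−18)²/5 = 324/5.
Since d² > r², the line lies outside the circle.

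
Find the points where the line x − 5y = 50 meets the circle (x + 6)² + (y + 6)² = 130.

From the line, y = (−50 + x)/5. Substituting:
26x² + 260x − 1950 = 0  ⟹  x² + 10x − 75 = 0
x = 5 or x = −15, giving (5, −9) and (−15, −13).

(−15, −13) and (5, −9)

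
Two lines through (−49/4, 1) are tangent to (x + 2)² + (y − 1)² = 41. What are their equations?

A line y − (1) = m(x − (−49/4)) is tangent when its distance from (−2, 1) is √41:
(41/4m − (0))² = 41(m² + 1)
25m² − 16 = 0, so m = −4/5 or m = 4/5.
Through (−49/4, 1) these give 4x + 5y = −44 and 4x − 5y = −54.

4x + 5y = −44 and 4x − 5y = −54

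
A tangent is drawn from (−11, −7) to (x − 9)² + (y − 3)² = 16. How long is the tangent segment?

22

Centre (9, 3), r² = 16. |PO|² = (−20)² + (−10)² = 500.
By the tangent–radius right angle, tangent length = √(|PO|² − r²) = √484 = 22.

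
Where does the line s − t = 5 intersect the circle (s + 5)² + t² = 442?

From the line, t = s − 5. Substituting:
2s² − 392 = 0  ⟹  s² − 196 = 0
s = 14 or s = −14, giving (14, 9) and (−14, −19).

(−14, −19) and (14, 9)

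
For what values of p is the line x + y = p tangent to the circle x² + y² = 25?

p = ±5√2

For a tangent, require d(centre, line) = r = 5.
|1·0 + 1·0 − p| / √2 = 5
|p| = 5√2.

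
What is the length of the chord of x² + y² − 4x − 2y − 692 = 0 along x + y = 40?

The distance from (2, 1) to the line is 37/√2, and r² = 697.
Chord = 2√(r² − d²) = 2·√(25/2) = 5√2.

5√2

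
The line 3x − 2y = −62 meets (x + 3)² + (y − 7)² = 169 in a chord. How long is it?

The distance from (−3, 7) to the line is 39/√13, and r² = 169.
Chord = 2√(r² − d²) = 2·√(52) = 4√13.

4√13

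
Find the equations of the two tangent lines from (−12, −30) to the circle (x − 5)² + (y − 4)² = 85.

A line y − (−30) = m(x − (−12)) is tangent when its distance from (5, 4) is √85:
[m·(17) − (34)]² = 85(m² + 1)
12m² − 68m + 63 = 0, so m = 9/2 or m = 7/6.
Through (−12, −30) these give 9x − 2y = −48 and 7x − 6y = 96.

9x − 2y = −48 and 7x − 6y = 96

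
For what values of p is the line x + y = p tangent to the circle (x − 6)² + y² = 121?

The line touches the circle iff its distance from (6, 0) is 11:
|1·6 + 1·0 − p| / √2 = 11
|p − (6)| = 11√2.

p = 6 ± 11√2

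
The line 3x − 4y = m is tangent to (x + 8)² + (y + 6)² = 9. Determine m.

The line touches the circle iff its distance from (−8, −6) is 3:
|3·(−8) − 4·(−6) − m| / √25 = 3
|m| = 3·5, so m = 15 or m = −15.

m = −15 or m = 15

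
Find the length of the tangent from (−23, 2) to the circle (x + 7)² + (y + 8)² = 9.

With centre O = (−7, −8), |OP|² = 356 and r² = 9.
Power of the point: PT² = |PO|² − r² = 347, so PT = √347.

√347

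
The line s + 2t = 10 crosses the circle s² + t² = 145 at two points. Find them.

Express t = (10 − s)/2 and substitute into the circle:
5s² − 20s − 480 = 0  ⟹  s² − 4s − 96 = 0
s = 12 or s = −8, giving (12, −1) and (−8, 9).

(−8, 9) and (12, −1)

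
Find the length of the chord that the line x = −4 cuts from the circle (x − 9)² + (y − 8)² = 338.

Centre (9, 8), r² = 338. Perpendicular distance d from centre to line = |13| / √1 = 13.
Half the chord is √(r² − d²) = √(169), so the full chord is 26.

26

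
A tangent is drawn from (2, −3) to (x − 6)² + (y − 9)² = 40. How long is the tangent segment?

2√30

With centre O = (6, 9), |OP|² = 160 and r² = 40.
The tangent meets the radius at right angles, so tangent² = |PO|² − r² = 160 − 40 = 120.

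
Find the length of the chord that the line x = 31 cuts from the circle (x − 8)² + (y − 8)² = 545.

The distance from (8, 8) to the line is 23, and r² = 545.
Half the chord is √(r² − d²) = √(16), so the full chord is 8.

8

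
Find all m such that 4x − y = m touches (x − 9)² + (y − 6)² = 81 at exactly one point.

m = 30 ± 9√17

The line touches the circle iff its distance from (9, 6) is 9:
|4·9 − 1·6 − m| / √17 = 9
|m − (30)| = 9√17.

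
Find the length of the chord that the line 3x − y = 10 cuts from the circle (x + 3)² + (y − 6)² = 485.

13√10

The distance from (−3, 6) to the line is 25/√10, and r² = 485.
Chord = 2√(r² − d²) = 2·√(845/2) = 13√10.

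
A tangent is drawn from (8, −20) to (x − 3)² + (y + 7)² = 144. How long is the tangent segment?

5√2

With centre O = (3, −7), |OP|² = 194 and r² = 144.
By the tangent–radius right angle, tangent length = √(|PO|² − r²) = √50 = 5√2.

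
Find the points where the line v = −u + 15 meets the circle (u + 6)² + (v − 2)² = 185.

Express v = −u + 15 and substitute into the circle:
2u² − 14u + 20 = 0  ⟹  u² − 7u + 10 = 0
u = 5 or u = 2, giving (5, 10) and (2, 13).

(2, 13) and (5, 10)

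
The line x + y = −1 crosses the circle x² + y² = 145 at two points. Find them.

(−9, 8) and (8, −9)

Express y = −x − 1 and substitute into the circle:
2x² + 2x − 144 = 0  ⟹  x² + x − 72 = 0
x = 8 or x = −9, giving (8, −9) and (−9, 8).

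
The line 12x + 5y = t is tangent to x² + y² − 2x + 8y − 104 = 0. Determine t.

The line touches the circle iff its distance from (1, −4) is 11:
|12·1 + 5·(−4) − t| / √169 = 11
|t − (−8)| = 11·13, so t = 135 or t = −151.

t = −151 or t = 135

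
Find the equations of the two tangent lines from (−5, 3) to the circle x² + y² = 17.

Write the tangent as mx − y + (3 − m·(−5)) = 0 and set its distance from the centre to √17:
[m·(5) − (−3)]² = 17(m² + 1)
4m² + 15m − 4 = 0, so m = 1/4 or m = −4.
With m = 1/4: x − 4y = −17. With m = −4: 4x + y = −17.

x − 4y = −17 and 4x + y = −17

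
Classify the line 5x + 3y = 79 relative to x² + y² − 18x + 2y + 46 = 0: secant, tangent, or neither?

d² = (5·9 + 3·(−1) − (79))²/34 = 1369/34; r² = 36.
Since d² > r², the line lies outside the circle.

neither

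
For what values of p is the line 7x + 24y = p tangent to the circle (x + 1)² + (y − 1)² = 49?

p = −158 or p = 192

Tangency holds when the distance from the centre (−1, 1) to the line equals the radius 7:
|7·(−1) + 24·1 − p| / √625 = 7
|p − (17)| = 7·25, so p = 192 or p = −158.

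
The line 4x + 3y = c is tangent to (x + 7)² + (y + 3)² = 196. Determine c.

Tangency holds when the distance from the centre (−7, −3) to the line equals the radius 14:
|4·(−7) + 3·(−3) − c| / √25 = 14
|c − (−37)| = 14·5, so c = 33 or c = −107.

c = −107 or c = 33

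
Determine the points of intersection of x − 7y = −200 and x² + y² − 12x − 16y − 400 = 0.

Substitute y = (200 + x)/7:
50x² − 300x − 2000 = 0  ⟹  x² − 6x − 40 = 0
x = 10 or x = −4, giving (10, 30) and (−4, 28).

(−4, 28) and (10, 30)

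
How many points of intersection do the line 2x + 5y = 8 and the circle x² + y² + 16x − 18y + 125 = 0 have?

Centre (−8, 9), r² = 20. Distance² from centre to line = (21)²/29 = 441/29.
Since d² < r², the line cuts the circle twice.

2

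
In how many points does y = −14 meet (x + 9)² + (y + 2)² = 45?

0

Centre (−9, −2), r² = 45. Distance² from centre to line = (12)² = 144.
Since d² > r², the line lies outside the circle.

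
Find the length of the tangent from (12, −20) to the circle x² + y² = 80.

4√29

Centre (0, 0), r² = 80. |PO|² = (12)² + (−20)² = 544.
The tangent meets the radius at right angles, so tangent² = |PO|² − r² = 544 − 80 = 464.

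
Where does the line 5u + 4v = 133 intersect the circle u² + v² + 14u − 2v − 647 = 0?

(9, 22) and (17, 12)

From the line, v = (133 − 5u)/4. Substituting:
41u² − 1066u + 6273 = 0  ⟹  u² − 26u + 153 = 0
u = 17 or u = 9, giving (17, 12) and (9, 22).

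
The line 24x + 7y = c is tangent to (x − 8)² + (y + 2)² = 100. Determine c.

c = −72 or c = 428

Tangency holds when the distance from the centre (8, −2) to the line equals the radius 10:
|24·8 + 7·(−2) − c| / √625 = 10
|c − (178)| = 10·25, so c = 428 or c = −72.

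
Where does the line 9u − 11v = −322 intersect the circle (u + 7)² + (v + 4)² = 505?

(−26, 8) and (−15, 17)

From the line, v = (322 + 9u)/11. Substituting:
202u² + 8282u + 78780 = 0  ⟹  u² + 41u + 390 = 0
u = −15 or u = −26, giving (−15, 17) and (−26, 8).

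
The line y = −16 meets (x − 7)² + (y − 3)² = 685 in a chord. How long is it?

36

The distance from (7, 3) to the line is 19, and r² = 685.
Chord = 2√(r² − d²) = 2·√(324) = 36.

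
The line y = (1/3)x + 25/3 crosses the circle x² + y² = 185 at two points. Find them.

From the line, y = (25 + x)/3. Substituting:
10x² + 50x − 1040 = 0  ⟹  x² + 5x − 104 = 0
x = 8 or x = −13, giving (8, 11) and (−13, 4).

(−13, 4) and (8, 11)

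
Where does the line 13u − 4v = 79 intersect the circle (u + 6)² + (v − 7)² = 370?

From the line, v = (−79 + 13u)/4. Substituting:
185u² − 2590u + 6105 = 0  ⟹  u² − 14u + 33 = 0
u = 11 or u = 3, giving (11, 16) and (3, −10).

(3, −10) and (11, 16)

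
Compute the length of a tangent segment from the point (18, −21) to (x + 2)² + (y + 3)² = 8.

2√179

The centre is (−2, −3) and r = 2√2. The square of the distance from P to the centre is 400 + 324 = 724.
Power of the point: PT² = |PO|² − r² = 716, so PT = 2√179.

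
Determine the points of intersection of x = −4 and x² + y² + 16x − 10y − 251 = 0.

(−4, −13) and (−4, 23)

The line gives x = −4. Substituting into the circle:
y² − 10y − 299 = 0
y = 23 or y = −13, giving (−4, 23) and (−4, −13).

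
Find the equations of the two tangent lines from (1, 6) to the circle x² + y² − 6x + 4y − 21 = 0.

3x + 5y = 33 and 5x − 3y = −13

A line y − (6) = m(x − (1)) is tangent when its distance from (3, −2) is √34:
(2m − (−8))² = 34(m² + 1)
15m² − 16m − 15 = 0, so m = −3/5 or m = 5/3.
Through (1, 6) these give 3x + 5y = 33 and 5x − 3y = −13.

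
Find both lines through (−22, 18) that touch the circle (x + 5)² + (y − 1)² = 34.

Write the tangent as mx − y + (18 − m·(−22)) = 0 and set its distance from the centre to √34:
[m·(17) − (−17)]² = 34(m² + 1)
15m² + 34m + 15 = 0, so m = −5/3 or m = −3/5.
With m = −5/3: 5x + 3y = −56. With m = −3/5: 3x + 5y = 24.

5x + 3y = −56 and 3x + 5y = 24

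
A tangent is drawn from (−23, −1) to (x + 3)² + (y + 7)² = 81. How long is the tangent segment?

Centre (−3, −7), r² = 81. |PO|² = (−20)² + (6)² = 436.
By the tangent–radius right angle, tangent length = √(|PO|² − r²) = √355.

√355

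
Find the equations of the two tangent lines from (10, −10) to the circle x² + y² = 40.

Write the tangent as mx − y + (−10 − m·(10)) = 0 and set its distance from the centre to 2√10:
(−10m − (10))² = 40(m² + 1)
3m² + 10m + 3 = 0, so m = −3 or m = −1/3.
With m = −3: 3x + y = 20. With m = −1/3: x + 3y = −20.

3x + y = 20 and x + 3y = −20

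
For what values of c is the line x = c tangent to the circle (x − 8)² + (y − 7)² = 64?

The line touches the circle iff its distance from (8, 7) is 8:
|1·8 + 0·7 − c| / √1 = 8
|c − (8)| = 8, so c = 16 or c = 0.

c = 0 or c = 16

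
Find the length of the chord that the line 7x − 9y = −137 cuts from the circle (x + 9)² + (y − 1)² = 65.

√130

The distance from (−9, 1) to the line is 65/√130, and r² = 65.
Half the chord is √(r² − d²) = √(65/2), so the full chord is √130.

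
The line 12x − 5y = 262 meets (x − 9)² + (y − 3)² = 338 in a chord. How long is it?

26

From the line, y = (−262 + 12x)/5. Substituting:
169x² − 7098x + 70304 = 0  ⟹  x² − 42x + 416 = 0
x = 26 or x = 16, giving (26, 10) and (16, −14).
|(26, 10) − (16, −14)| = √((10)² + (24)²) = 26.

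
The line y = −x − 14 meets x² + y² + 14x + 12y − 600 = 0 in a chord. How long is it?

37√2

Centre (−7, −6), r² = 685. Perpendicular distance d from centre to line = |1| / √2 = 1/√2.
Half the chord is √(r² − d²) = √(1369/2), so the full chord is 37√2.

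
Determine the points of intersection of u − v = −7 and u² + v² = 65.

Substitute v = u + 7:
2u² + 14u − 16 = 0  ⟹  u² + 7u − 8 = 0
u = 1 or u = −8, giving (1, 8) and (−8, −1).

(−8, −1) and (1, 8)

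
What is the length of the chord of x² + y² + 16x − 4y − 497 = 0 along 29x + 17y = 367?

The distance from (−8, 2) to the line is 565/√1130, and r² = 565.
Chord = 2√(r² − d²) = 2·√(565/2) = √1130.

√1130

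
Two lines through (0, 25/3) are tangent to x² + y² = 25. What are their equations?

4x − 3y = −25 and 4x + 3y = 25

Let a tangent through (0, 25/3) have slope m. Its distance from (0, 0) must equal 5:
[m·(0) − (−25/3)]² = 25(m² + 1)
9m² − 16 = 0, so m = 4/3 or m = −4/3.
Through (0, 25/3) these give 4x − 3y = −25 and 4x + 3y = 25.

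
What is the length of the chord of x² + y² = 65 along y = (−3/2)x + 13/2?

4√13

The distance from (0, 0) to the line is 13/√13, and r² = 65.
Chord = 2√(r² − d²) = 2·√(52) = 4√13.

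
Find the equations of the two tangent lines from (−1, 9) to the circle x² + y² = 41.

Let a tangent through (−1, 9) have slope m. Its distance from (0, 0) must equal √41:
[m·(1) − (−9)]² = 41(m² + 1)
20m² − 9m − 20 = 0, so m = 5/4 or m = −4/5.
With m = 5/4: 5x − 4y = −41. With m = −4/5: 4x + 5y = 41.

5x − 4y = −41 and 4x + 5y = 41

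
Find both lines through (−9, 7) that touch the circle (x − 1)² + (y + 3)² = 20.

Let a tangent through (−9, 7) have slope m. Its distance from (1, −3) must equal 2√5:
[m·(10) − (−10)]² = 20(m² + 1)
2m² + 5m + 2 = 0, so m = −1/2 or m = −2.
With m = −1/2: x + 2y = 5. With m = −2: 2x + y = −11.

x + 2y = 5 and 2x + y = −11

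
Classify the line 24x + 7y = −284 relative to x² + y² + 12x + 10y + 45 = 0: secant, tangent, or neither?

Centre (−6, −5), r² = 16. Distance² from centre to line = (105)²/625 = 441/25.
Since d² > r², the line lies outside the circle.

neither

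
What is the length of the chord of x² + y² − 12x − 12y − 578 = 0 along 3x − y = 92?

2√10

Express y = 3x − 92 and substitute into the circle:
10x² − 600x + 8990 = 0  ⟹  x² − 60x + 899 = 0
x = 31 or x = 29, giving (31, 1) and (29, −5).
|(31, 1) − (29, −5)| = √((2)² + (6)²) = 2√10.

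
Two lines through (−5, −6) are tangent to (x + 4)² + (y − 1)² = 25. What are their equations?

3x − 4y = 9 and 4x + 3y = −38

Write the tangent as mx − y + (−6 − m·(−5)) = 0 and set its distance from the centre to 5:
(1m − (7))² = 25(m² + 1)
12m² + 7m − 12 = 0, so m = 3/4 or m = −4/3.
With m = 3/4: 3x − 4y = 9. With m = −4/3: 4x + 3y = −38.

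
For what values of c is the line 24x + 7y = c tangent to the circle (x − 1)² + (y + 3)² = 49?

c = −172 or c = 178

Tangency holds when the distance from the centre (1, −3) to the line equals the radius 7:
|24·1 + 7·(−3) − c| / √625 = 7
|c − (3)| = 7·25, so c = 178 or c = −172.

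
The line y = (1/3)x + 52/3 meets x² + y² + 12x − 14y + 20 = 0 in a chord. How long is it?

√10

The distance from (−6, 7) to the line is 25/√10, and r² = 65.
Chord = 2√(r² − d²) = 2·√(5/2) = √10.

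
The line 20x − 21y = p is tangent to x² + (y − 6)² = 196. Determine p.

The line touches the circle iff its distance from (0, 6) is 14:
|20·0 − 21·6 − p| / √841 = 14
|p − (−126)| = 14·29, so p = 280 or p = −532.

p = −532 or p = 280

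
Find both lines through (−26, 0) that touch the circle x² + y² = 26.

x + 5y = −26 and x − 5y = −26

A line y − (0) = m(x − (−26)) is tangent when its distance from (0, 0) is √26:
(26m − (0))² = 26(m² + 1)
25m² − 1 = 0, so m = −1/5 or m = 1/5.
Through (−26, 0) these give x + 5y = −26 and x − 5y = −26.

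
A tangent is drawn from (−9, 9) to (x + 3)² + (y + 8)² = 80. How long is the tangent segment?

Centre (−3, −8), r² = 80. |PO|² = (−6)² + (17)² = 325.
The tangent meets the radius at right angles, so tangent² = |PO|² − r² = 325 − 80 = 245.

7√5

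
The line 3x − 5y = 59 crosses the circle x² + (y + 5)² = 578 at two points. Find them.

(−17, −22) and (23, 2)

Express y = (−59 + 3x)/5 and substitute into the circle:
34x² − 204x − 13294 = 0  ⟹  x² − 6x − 391 = 0
x = 23 or x = −17, giving (23, 2) and (−17, −22).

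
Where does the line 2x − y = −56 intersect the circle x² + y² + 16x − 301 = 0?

(−27, 2) and (−21, 14)

Substitute y = 2x + 56:
5x² + 240x + 2835 = 0  ⟹  x² + 48x + 567 = 0
x = −21 or x = −27, giving (−21, 14) and (−27, 2).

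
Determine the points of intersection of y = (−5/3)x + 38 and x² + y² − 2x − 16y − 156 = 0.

Express y = (114 − 5x)/3 and substitute into the circle:
34x² − 918x + 6120 = 0  ⟹  x² − 27x + 180 = 0
x = 15 or x = 12, giving (15, 13) and (12, 18).

(12, 18) and (15, 13)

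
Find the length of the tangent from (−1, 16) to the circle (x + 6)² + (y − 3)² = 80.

√114

The centre is (−6, 3) and r = 4√5. The square of the distance from P to the centre is 25 + 169 = 194.
Power of the point: PT² = |PO|² − r² = 114, so PT = √114.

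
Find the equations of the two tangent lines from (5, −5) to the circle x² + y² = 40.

A line y − (−5) = m(x − (5)) is tangent when its distance from (0, 0) is 2√10:
[m·(−5) − (5)]² = 40(m² + 1)
3m² − 10m + 3 = 0, so m = 3 or m = 1/3.
With m = 3: 3x − y = 20. With m = 1/3: x − 3y = 20.

3x − y = 20 and x − 3y = 20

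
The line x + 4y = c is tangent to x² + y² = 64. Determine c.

c = ±8√17

The line touches the circle iff its distance from (0, 0) is 8:
|1·0 + 4·0 − c| / √17 = 8
|c| = 8√17.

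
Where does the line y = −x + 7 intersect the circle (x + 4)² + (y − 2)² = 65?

From the line, y = −x + 7. Substituting:
2x² − 2x − 24 = 0  ⟹  x² − x − 12 = 0
x = 4 or x = −3, giving (4, 3) and (−3, 10).

(−3, 10) and (4, 3)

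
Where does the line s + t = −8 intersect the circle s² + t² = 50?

From the line, t = −s − 8. Substituting:
2s² + 16s + 14 = 0  ⟹  s² + 8s + 7 = 0
s = −1 or s = −7, giving (−1, −7) and (−7, −1).

(−7, −1) and (−1, −7)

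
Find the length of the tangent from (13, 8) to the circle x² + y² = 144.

√89

Centre (0, 0), r² = 144. |PO|² = (13)² + (8)² = 233.
Power of the point: PT² = |PO|² − r² = 89, so PT = √89.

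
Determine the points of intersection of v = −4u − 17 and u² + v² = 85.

(−6, 7) and (−2, −9)

Substitute v = −4u − 17:
17u² + 136u + 204 = 0  ⟹  u² + 8u + 12 = 0
u = −2 or u = −6, giving (−2, −9) and (−6, 7).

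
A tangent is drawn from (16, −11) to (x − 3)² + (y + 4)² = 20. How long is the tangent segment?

The centre is (3, −4) and r = 2√5. The square of the distance from P to the centre is 169 + 49 = 218.
By the tangent–radius right angle, tangent length = √(|PO|² − r²) = √198 = 3√22.

3√22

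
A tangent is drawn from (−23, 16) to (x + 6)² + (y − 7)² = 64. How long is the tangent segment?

3√34

The centre is (−6, 7) and r = 8. The square of the distance from P to the centre is 289 + 81 = 370.
By the tangent–radius right angle, tangent length = √(|PO|² − r²) = √306 = 3√34.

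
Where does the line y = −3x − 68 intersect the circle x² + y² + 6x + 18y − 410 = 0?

Express y = −3x − 68 and substitute into the circle:
10x² + 360x + 2990 = 0  ⟹  x² + 36x + 299 = 0
x = −13 or x = −23, giving (−13, −29) and (−23, 1).

(−23, 1) and (−13, −29)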